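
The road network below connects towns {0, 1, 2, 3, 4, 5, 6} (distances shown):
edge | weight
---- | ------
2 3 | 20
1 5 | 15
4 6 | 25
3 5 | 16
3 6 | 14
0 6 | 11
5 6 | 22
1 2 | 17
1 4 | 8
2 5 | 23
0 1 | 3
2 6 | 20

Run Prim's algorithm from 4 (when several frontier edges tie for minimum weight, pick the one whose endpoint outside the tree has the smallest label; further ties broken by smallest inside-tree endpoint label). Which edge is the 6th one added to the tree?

1-2

Prim's algorithm from 4:
Step 1: cheapest edge leaving the tree is 1 4 (8); add 1.
Step 2: cheapest edge leaving the tree is 0 1 (3); add 0.
Step 3: cheapest edge leaving the tree is 0 6 (11); add 6.
Step 4: cheapest edge leaving the tree is 3 6 (14); add 3.
Step 5: cheapest edge leaving the tree is 1 5 (15); add 5.
Step 6: cheapest edge leaving the tree is 1 2 (17); add 2.
The 6th edge added is 1 2.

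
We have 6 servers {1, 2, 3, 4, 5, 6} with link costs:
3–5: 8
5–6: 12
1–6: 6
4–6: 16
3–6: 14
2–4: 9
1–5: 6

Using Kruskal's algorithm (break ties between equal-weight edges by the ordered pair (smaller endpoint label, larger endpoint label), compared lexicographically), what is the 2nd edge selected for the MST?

Kruskal: consider edges lightest-first.
1–5 (6): add — endpoints in different components.
1–6 (6): add — endpoints in different components.
3–5 (8): add — endpoints in different components.
2–4 (9): add — endpoints in different components.
5–6 (12): skip — 5 and 6 already connected.
3–6 (14): skip — 3 and 6 already connected.
4–6 (16): add — endpoints in different components.
The 2nd edge added is 1–6.

1-6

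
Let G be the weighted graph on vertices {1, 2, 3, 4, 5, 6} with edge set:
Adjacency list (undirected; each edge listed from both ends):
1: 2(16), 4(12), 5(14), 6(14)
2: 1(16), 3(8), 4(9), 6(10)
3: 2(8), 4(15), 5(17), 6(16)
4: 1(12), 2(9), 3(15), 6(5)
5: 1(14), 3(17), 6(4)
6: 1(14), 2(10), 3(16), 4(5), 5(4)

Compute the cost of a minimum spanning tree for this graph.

38

Prim's algorithm from 2:
Step 1: frontier [2 3 8, 2 4 9, 2 6 10, 1 2 16] → take 2 3 (8); add 3.
Step 2: frontier [2 4 9, 2 6 10, 1 2 16, 3 4 15, 3 6 16, 3 5 17] → take 2 4 (9); add 4.
Step 3: frontier [2 6 10, 1 2 16, 3 6 16, 3 5 17, 4 6 5, 1 4 12] → take 4 6 (5); add 6.
Step 4: frontier [1 2 16, 3 5 17, 1 4 12, 5 6 4, 1 6 14] → take 5 6 (4); add 5.
Step 5: frontier [1 2 16, 1 4 12, 1 5 14, 1 6 14] → take 1 4 (12); add 1.
MST edges: 2 3, 2 4, 4 6, 5 6, 1 4; total weight 8+9+5+4+12 = 38.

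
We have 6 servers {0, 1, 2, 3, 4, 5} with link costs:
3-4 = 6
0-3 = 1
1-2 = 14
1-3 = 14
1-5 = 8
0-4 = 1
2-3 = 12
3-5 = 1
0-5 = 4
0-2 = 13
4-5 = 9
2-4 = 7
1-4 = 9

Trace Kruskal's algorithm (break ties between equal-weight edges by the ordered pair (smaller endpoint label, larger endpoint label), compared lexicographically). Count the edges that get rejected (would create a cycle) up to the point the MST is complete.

Kruskal's algorithm — process edges by increasing weight (ties by edge label):
0-3 (1): add. Components now {0,3} {1} {2} {4} {5}
0-4 (1): add. Components now {0,3,4} {1} {2} {5}
3-5 (1): add. Components now {0,3,4,5} {1} {2}
0-5 (4): skip — 0 and 5 already connected.
3-4 (6): skip — 3 and 4 already connected.
2-4 (7): add. Components now {0,2,3,4,5} {1}
1-5 (8): add. Components now {0,1,2,3,4,5}
Edges rejected before the tree was complete: 2.

2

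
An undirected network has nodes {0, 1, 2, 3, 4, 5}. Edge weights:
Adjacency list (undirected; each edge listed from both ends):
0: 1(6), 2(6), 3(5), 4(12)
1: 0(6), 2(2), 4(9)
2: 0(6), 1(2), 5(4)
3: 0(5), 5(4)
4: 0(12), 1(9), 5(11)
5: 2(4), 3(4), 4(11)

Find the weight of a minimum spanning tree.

Grow the tree from 5 using Prim:
Step 1: cheapest edge leaving the tree is 2—5 (4); add 2.
Step 2: cheapest edge leaving the tree is 1—2 (2); add 1.
Step 3: cheapest edge leaving the tree is 3—5 (4); add 3.
Step 4: cheapest edge leaving the tree is 0—3 (5); add 0.
Step 5: cheapest edge leaving the tree is 1—4 (9); add 4.
MST edges: 2—5, 1—2, 3—5, 0—3, 1—4; total weight 4+2+4+5+9 = 24.

24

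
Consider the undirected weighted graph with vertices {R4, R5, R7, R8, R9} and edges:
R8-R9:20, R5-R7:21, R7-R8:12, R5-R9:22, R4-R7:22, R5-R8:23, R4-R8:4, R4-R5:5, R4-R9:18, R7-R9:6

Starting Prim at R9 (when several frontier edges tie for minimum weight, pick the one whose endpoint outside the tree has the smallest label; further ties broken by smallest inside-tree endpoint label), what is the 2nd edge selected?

Grow the tree from R9 using Prim:
Step 1: frontier [R7-R9 6, R4-R9 18, R8-R9 20, R5-R9 22] → take R7-R9 (6); add R7.
Step 2: frontier [R7-R8 12, R5-R7 21, R4-R7 22, R4-R9 18, R8-R9 20, R5-R9 22] → take R7-R8 (12); add R8.
Step 3: frontier [R5-R7 21, R4-R7 22, R4-R8 4, R5-R8 23, R4-R9 18, R5-R9 22] → take R4-R8 (4); add R4.
Step 4: frontier [R4-R5 5, R5-R7 21, R5-R8 23, R5-R9 22] → take R4-R5 (5); add R5.
The 2nd edge added is R7-R8.

R7-R8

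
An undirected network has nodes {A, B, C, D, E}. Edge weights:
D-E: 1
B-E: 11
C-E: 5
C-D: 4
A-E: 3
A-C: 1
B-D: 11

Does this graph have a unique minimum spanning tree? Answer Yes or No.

No

Sort edges by weight, then run Kruskal:
A-C (1): add — endpoints in different components.
D-E (1): add — endpoints in different components.
A-E (3): add — endpoints in different components.
C-D (4): skip — C and D already connected.
C-E (5): skip — C and E already connected.
B-D (11): add — endpoints in different components.
Non-tree edge B-E has weight 11, equal to the heaviest edge on its tree cycle — swapping gives another MST of the same weight. Not unique.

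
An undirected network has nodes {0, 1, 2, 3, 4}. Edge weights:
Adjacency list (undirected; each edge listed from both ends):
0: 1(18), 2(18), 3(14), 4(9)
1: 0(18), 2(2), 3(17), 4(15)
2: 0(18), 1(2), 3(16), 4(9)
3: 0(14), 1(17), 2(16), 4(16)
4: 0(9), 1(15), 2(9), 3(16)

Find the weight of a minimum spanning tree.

Prim, starting at 0.
Step 1: frontier [0–4 9, 0–3 14, 0–1 18, 0–2 18] → take 0–4 (9); add 4.
Step 2: frontier [0–3 14, 0–1 18, 0–2 18, 2–4 9, 1–4 15, 3–4 16] → take 2–4 (9); add 2.
Step 3: frontier [0–3 14, 0–1 18, 1–2 2, 2–3 16, 1–4 15, 3–4 16] → take 1–2 (2); add 1.
Step 4: frontier [0–3 14, 1–3 17, 2–3 16, 3–4 16] → take 0–3 (14); add 3.
MST edges: 0–4, 2–4, 1–2, 0–3; total weight 9+9+2+14 = 34.

34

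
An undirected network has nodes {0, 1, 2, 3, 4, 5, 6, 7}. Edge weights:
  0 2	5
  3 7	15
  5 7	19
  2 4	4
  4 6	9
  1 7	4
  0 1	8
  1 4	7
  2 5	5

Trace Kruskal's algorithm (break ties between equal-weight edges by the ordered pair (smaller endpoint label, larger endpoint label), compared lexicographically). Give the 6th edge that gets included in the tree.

Kruskal: consider edges lightest-first.
1 7 (4): add — endpoints in different components.
2 4 (4): add — endpoints in different components.
0 2 (5): add — endpoints in different components.
2 5 (5): add — endpoints in different components.
1 4 (7): add — endpoints in different components.
0 1 (8): skip — 0 and 1 already connected.
4 6 (9): add — endpoints in different components.
3 7 (15): add — endpoints in different components.
The 6th edge added is 4 6.

4-6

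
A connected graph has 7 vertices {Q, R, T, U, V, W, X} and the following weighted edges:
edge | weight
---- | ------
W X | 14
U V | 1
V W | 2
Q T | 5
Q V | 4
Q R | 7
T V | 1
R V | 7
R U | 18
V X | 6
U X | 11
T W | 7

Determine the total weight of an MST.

21

Grow the tree from U using Prim:
Step 1: frontier [U V 1, U X 11, R U 18] → take U V (1); add V.
Step 2: frontier [U X 11, R U 18, T V 1, V W 2, Q V 4, V X 6, R V 7] → take T V (1); add T.
Step 3: frontier [Q T 5, T W 7, U X 11, R U 18, V W 2, Q V 4, V X 6, R V 7] → take V W (2); add W.
Step 4: frontier [Q T 5, U X 11, R U 18, Q V 4, V X 6, R V 7, W X 14] → take Q V (4); add Q.
Step 5: frontier [Q R 7, U X 11, R U 18, V X 6, R V 7, W X 14] → take V X (6); add X.
Step 6: frontier [Q R 7, R U 18, R V 7] → take Q R (7); add R.
MST edges: U V, T V, V W, Q V, V X, Q R; total weight 1+1+2+4+6+7 = 21.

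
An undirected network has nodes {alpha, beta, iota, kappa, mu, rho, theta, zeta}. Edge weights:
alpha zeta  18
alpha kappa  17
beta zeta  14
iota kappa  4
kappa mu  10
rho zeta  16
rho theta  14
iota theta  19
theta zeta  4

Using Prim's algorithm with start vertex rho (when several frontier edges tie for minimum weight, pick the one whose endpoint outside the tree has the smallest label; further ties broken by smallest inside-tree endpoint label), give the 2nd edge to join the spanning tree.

theta-zeta

Grow the tree from rho using Prim:
Step 1: cheapest edge leaving the tree is rho theta (14); add theta.
Step 2: cheapest edge leaving the tree is theta zeta (4); add zeta.
Step 3: cheapest edge leaving the tree is beta zeta (14); add beta.
Step 4: cheapest edge leaving the tree is alpha zeta (18); add alpha.
Step 5: cheapest edge leaving the tree is alpha kappa (17); add kappa.
Step 6: cheapest edge leaving the tree is iota kappa (4); add iota.
Step 7: cheapest edge leaving the tree is kappa mu (10); add mu.
The 2nd edge added is theta zeta.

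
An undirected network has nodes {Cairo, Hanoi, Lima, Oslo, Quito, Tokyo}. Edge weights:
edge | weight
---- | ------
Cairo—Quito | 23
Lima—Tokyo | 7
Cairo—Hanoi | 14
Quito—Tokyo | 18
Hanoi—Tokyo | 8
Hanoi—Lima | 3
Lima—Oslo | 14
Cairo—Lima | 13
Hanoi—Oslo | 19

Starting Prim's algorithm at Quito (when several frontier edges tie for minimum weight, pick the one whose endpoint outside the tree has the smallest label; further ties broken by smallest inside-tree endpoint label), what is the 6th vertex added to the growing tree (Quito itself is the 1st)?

Oslo

Prim's algorithm from Quito:
Step 1: frontier [Quito—Tokyo 18, Cairo—Quito 23] → take Quito—Tokyo (18); add Tokyo.
Step 2: frontier [Cairo—Quito 23, Lima—Tokyo 7, Hanoi—Tokyo 8] → take Lima—Tokyo (7); add Lima.
Step 3: frontier [Hanoi—Lima 3, Cairo—Lima 13, Lima—Oslo 14, Cairo—Quito 23, Hanoi—Tokyo 8] → take Hanoi—Lima (3); add Hanoi.
Step 4: frontier [Cairo—Hanoi 14, Hanoi—Oslo 19, Cairo—Lima 13, Lima—Oslo 14, Cairo—Quito 23] → take Cairo—Lima (13); add Cairo.
Step 5: frontier [Hanoi—Oslo 19, Lima—Oslo 14] → take Lima—Oslo (14); add Oslo.
Vertex order: Quito, Tokyo, Lima, Hanoi, Cairo, Oslo. The 6th vertex is Oslo.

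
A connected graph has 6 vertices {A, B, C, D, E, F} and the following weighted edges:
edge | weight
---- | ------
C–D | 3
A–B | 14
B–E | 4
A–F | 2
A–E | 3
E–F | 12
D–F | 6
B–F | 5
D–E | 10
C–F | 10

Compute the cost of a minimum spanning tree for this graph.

Grow the tree from B using Prim:
Step 1: frontier [B–E 4, B–F 5, A–B 14] → take B–E (4); add E.
Step 2: frontier [B–F 5, A–B 14, A–E 3, D–E 10, E–F 12] → take A–E (3); add A.
Step 3: frontier [A–F 2, B–F 5, D–E 10, E–F 12] → take A–F (2); add F.
Step 4: frontier [D–E 10, D–F 6, C–F 10] → take D–F (6); add D.
Step 5: frontier [C–D 3, C–F 10] → take C–D (3); add C.
MST edges: B–E, A–E, A–F, D–F, C–D; total weight 4+3+2+6+3 = 18.

18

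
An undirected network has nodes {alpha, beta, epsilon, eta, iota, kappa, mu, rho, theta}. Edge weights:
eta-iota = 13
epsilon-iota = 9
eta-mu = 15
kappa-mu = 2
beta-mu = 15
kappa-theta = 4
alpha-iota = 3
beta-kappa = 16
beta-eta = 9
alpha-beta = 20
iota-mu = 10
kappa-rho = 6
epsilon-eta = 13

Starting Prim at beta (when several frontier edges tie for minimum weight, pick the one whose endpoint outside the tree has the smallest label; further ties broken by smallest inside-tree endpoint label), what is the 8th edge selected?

Grow the tree from beta using Prim:
Step 1: frontier [beta-eta 9, beta-mu 15, beta-kappa 16, alpha-beta 20] → take beta-eta (9); add eta.
Step 2: frontier [beta-mu 15, beta-kappa 16, alpha-beta 20, epsilon-eta 13, eta-iota 13, eta-mu 15] → take epsilon-eta (13); add epsilon.
Step 3: frontier [beta-mu 15, beta-kappa 16, alpha-beta 20, epsilon-iota 9, eta-iota 13, eta-mu 15] → take epsilon-iota (9); add iota.
Step 4: frontier [beta-mu 15, beta-kappa 16, alpha-beta 20, eta-mu 15, alpha-iota 3, iota-mu 10] → take alpha-iota (3); add alpha.
Step 5: frontier [beta-mu 15, beta-kappa 16, eta-mu 15, iota-mu 10] → take iota-mu (10); add mu.
Step 6: frontier [beta-kappa 16, kappa-mu 2] → take kappa-mu (2); add kappa.
Step 7: frontier [kappa-theta 4, kappa-rho 6] → take kappa-theta (4); add theta.
Step 8: frontier [kappa-rho 6] → take kappa-rho (6); add rho.
The 8th edge added is kappa-rho.

kappa-rho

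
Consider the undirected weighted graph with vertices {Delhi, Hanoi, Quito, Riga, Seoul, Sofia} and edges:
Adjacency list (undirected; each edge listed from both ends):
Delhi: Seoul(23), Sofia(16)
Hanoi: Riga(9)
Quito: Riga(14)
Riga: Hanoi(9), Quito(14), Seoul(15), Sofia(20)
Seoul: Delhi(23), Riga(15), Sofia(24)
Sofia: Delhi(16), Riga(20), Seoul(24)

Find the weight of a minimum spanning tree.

Prim, starting at Sofia.
Step 1: frontier [Delhi-Sofia 16, Riga-Sofia 20, Seoul-Sofia 24] → take Delhi-Sofia (16); add Delhi.
Step 2: frontier [Delhi-Seoul 23, Riga-Sofia 20, Seoul-Sofia 24] → take Riga-Sofia (20); add Riga.
Step 3: frontier [Delhi-Seoul 23, Hanoi-Riga 9, Quito-Riga 14, Riga-Seoul 15, Seoul-Sofia 24] → take Hanoi-Riga (9); add Hanoi.
Step 4: frontier [Delhi-Seoul 23, Quito-Riga 14, Riga-Seoul 15, Seoul-Sofia 24] → take Quito-Riga (14); add Quito.
Step 5: frontier [Delhi-Seoul 23, Riga-Seoul 15, Seoul-Sofia 24] → take Riga-Seoul (15); add Seoul.
MST edges: Delhi-Sofia, Riga-Sofia, Hanoi-Riga, Quito-Riga, Riga-Seoul; total weight 16+20+9+14+15 = 74.

74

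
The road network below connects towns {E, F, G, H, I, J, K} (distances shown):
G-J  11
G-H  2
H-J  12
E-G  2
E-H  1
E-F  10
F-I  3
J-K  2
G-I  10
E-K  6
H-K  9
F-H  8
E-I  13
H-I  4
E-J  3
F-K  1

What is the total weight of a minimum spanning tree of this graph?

Prim, starting at G.
Step 1: cheapest edge leaving the tree is E-G (2); add E.
Step 2: cheapest edge leaving the tree is E-H (1); add H.
Step 3: cheapest edge leaving the tree is E-J (3); add J.
Step 4: cheapest edge leaving the tree is J-K (2); add K.
Step 5: cheapest edge leaving the tree is F-K (1); add F.
Step 6: cheapest edge leaving the tree is F-I (3); add I.
MST edges: E-G, E-H, E-J, J-K, F-K, F-I; total weight 2+1+3+2+1+3 = 12.

12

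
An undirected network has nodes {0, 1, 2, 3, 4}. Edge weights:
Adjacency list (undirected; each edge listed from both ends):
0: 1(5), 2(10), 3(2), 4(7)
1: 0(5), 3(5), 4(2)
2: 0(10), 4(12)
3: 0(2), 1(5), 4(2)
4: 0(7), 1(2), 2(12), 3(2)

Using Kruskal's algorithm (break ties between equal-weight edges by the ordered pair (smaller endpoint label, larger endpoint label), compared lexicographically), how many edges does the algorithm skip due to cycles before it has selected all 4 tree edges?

3

Kruskal's algorithm — process edges by increasing weight (ties by edge label):
0–3 (2): add. Components now {0,3} {1} {2} {4}
1–4 (2): add. Components now {0,3} {1,4} {2}
3–4 (2): add. Components now {0,1,3,4} {2}
0–1 (5): skip — 0 and 1 already connected.
1–3 (5): skip — 1 and 3 already connected.
0–4 (7): skip — 0 and 4 already connected.
0–2 (10): add. Components now {0,1,2,3,4}
Edges rejected before the tree was complete: 3.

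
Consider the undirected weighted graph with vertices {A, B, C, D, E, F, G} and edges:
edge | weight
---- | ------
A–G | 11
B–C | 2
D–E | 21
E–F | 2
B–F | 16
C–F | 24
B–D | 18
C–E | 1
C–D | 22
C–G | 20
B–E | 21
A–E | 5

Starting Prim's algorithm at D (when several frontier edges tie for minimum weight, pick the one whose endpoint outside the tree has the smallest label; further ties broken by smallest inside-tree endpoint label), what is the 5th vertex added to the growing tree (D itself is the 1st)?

Prim's algorithm from D:
Step 1: cheapest edge leaving the tree is B–D (18); add B.
Step 2: cheapest edge leaving the tree is B–C (2); add C.
Step 3: cheapest edge leaving the tree is C–E (1); add E.
Step 4: cheapest edge leaving the tree is E–F (2); add F.
Step 5: cheapest edge leaving the tree is A–E (5); add A.
Step 6: cheapest edge leaving the tree is A–G (11); add G.
Vertex order: D, B, C, E, F, A, G. The 5th vertex is F.

F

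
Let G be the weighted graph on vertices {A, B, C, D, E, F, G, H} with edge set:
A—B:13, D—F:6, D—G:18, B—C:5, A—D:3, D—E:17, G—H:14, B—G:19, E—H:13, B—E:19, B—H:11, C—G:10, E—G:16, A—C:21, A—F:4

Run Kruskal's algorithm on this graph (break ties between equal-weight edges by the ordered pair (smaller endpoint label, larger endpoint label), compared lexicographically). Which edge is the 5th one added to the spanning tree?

B-H

Kruskal: consider edges lightest-first.
A—D (3): add — endpoints in different components.
A—F (4): add — endpoints in different components.
B—C (5): add — endpoints in different components.
D—F (6): skip — D and F already connected.
C—G (10): add — endpoints in different components.
B—H (11): add — endpoints in different components.
A—B (13): add — endpoints in different components.
E—H (13): add — endpoints in different components.
The 5th edge added is B—H.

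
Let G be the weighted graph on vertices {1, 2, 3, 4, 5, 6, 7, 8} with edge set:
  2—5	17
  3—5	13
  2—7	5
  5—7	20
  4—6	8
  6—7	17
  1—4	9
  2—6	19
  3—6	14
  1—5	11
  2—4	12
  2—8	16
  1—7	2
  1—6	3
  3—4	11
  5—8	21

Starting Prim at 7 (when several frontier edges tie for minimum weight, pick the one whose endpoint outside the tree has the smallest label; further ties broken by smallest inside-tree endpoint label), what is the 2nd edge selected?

1-6

Grow the tree from 7 using Prim:
Step 1: cheapest edge leaving the tree is 1—7 (2); add 1.
Step 2: cheapest edge leaving the tree is 1—6 (3); add 6.
Step 3: cheapest edge leaving the tree is 2—7 (5); add 2.
Step 4: cheapest edge leaving the tree is 4—6 (8); add 4.
Step 5: cheapest edge leaving the tree is 3—4 (11); add 3.
Step 6: cheapest edge leaving the tree is 1—5 (11); add 5.
Step 7: cheapest edge leaving the tree is 2—8 (16); add 8.
The 2nd edge added is 1—6.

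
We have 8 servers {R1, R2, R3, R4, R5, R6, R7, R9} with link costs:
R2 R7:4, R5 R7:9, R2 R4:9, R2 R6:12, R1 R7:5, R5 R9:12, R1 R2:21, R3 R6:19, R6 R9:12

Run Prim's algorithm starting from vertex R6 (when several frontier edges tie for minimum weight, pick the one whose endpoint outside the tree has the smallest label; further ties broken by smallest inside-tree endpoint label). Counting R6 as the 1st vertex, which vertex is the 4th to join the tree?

Prim, starting at R6.
Step 1: cheapest edge leaving the tree is R2 R6 (12); add R2.
Step 2: cheapest edge leaving the tree is R2 R7 (4); add R7.
Step 3: cheapest edge leaving the tree is R1 R7 (5); add R1.
Step 4: cheapest edge leaving the tree is R2 R4 (9); add R4.
Step 5: cheapest edge leaving the tree is R5 R7 (9); add R5.
Step 6: cheapest edge leaving the tree is R5 R9 (12); add R9.
Step 7: cheapest edge leaving the tree is R3 R6 (19); add R3.
Vertex order: R6, R2, R7, R1, R4, R5, R9, R3. The 4th vertex is R1.

R1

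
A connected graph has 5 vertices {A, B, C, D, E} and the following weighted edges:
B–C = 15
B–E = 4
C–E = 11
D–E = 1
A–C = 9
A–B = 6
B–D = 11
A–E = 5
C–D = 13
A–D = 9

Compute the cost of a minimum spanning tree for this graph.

Sort edges by weight, then run Kruskal:
D–E (1): add. Components now {A} {B} {C} {D,E}
B–E (4): add. Components now {A} {B,D,E} {C}
A–E (5): add. Components now {A,B,D,E} {C}
A–B (6): skip — A and B already connected.
A–C (9): add. Components now {A,B,C,D,E}
MST edges: D–E, B–E, A–E, A–C; total weight 1+4+5+9 = 19.

19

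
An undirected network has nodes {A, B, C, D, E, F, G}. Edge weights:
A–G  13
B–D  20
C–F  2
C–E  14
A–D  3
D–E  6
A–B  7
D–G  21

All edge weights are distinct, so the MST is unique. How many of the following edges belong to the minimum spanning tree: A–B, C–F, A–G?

Kruskal's algorithm — process edges by increasing weight (ties by edge label):
C–F (2): add. Components now {A} {B} {C,F} {D} {E} {G}
A–D (3): add. Components now {A,D} {B} {C,F} {E} {G}
D–E (6): add. Components now {A,D,E} {B} {C,F} {G}
A–B (7): add. Components now {A,B,D,E} {C,F} {G}
A–G (13): add. Components now {A,B,D,E,G} {C,F}
C–E (14): add. Components now {A,B,C,D,E,F,G}
MST edge set: {C–F, A–D, D–E, A–B, A–G, C–E}.
Of the listed edges, {A–B, C–F, A–G} are in the MST → 3.

3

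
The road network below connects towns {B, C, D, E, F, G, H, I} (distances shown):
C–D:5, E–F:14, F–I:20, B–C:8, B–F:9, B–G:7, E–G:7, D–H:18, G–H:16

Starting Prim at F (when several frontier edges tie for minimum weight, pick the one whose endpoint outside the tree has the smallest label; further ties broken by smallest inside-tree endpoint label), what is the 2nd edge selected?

Prim's algorithm from F:
Step 1: frontier [B–F 9, E–F 14, F–I 20] → take B–F (9); add B.
Step 2: frontier [B–G 7, B–C 8, E–F 14, F–I 20] → take B–G (7); add G.
Step 3: frontier [B–C 8, E–F 14, F–I 20, E–G 7, G–H 16] → take E–G (7); add E.
Step 4: frontier [B–C 8, F–I 20, G–H 16] → take B–C (8); add C.
Step 5: frontier [C–D 5, F–I 20, G–H 16] → take C–D (5); add D.
Step 6: frontier [D–H 18, F–I 20, G–H 16] → take G–H (16); add H.
Step 7: frontier [F–I 20] → take F–I (20); add I.
The 2nd edge added is B–G.

B-G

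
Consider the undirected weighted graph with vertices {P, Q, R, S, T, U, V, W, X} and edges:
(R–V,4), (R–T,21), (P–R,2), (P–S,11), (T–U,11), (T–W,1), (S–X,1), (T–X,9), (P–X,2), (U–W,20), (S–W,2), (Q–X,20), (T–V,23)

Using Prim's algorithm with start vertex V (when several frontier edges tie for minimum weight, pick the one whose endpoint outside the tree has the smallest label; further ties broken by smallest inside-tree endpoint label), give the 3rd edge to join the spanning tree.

Grow the tree from V using Prim:
Step 1: frontier [R–V 4, T–V 23] → take R–V (4); add R.
Step 2: frontier [P–R 2, R–T 21, T–V 23] → take P–R (2); add P.
Step 3: frontier [P–X 2, P–S 11, R–T 21, T–V 23] → take P–X (2); add X.
Step 4: frontier [P–S 11, R–T 21, T–V 23, S–X 1, T–X 9, Q–X 20] → take S–X (1); add S.
Step 5: frontier [R–T 21, S–W 2, T–V 23, T–X 9, Q–X 20] → take S–W (2); add W.
Step 6: frontier [R–T 21, T–V 23, T–W 1, U–W 20, T–X 9, Q–X 20] → take T–W (1); add T.
Step 7: frontier [T–U 11, U–W 20, Q–X 20] → take T–U (11); add U.
Step 8: frontier [Q–X 20] → take Q–X (20); add Q.
The 3rd edge added is P–X.

P-X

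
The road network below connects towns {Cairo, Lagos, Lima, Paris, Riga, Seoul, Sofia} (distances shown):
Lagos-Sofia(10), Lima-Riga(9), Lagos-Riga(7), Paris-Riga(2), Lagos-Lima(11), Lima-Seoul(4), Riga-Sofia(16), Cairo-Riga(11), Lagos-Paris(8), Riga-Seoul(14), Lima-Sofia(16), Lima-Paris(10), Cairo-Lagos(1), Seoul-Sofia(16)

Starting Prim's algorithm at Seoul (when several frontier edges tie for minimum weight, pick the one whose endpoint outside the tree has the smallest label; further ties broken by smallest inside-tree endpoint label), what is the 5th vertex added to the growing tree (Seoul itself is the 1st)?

Lagos

Prim, starting at Seoul.
Step 1: frontier [Lima-Seoul 4, Riga-Seoul 14, Seoul-Sofia 16] → take Lima-Seoul (4); add Lima.
Step 2: frontier [Lima-Riga 9, Lima-Paris 10, Lagos-Lima 11, Lima-Sofia 16, Riga-Seoul 14, Seoul-Sofia 16] → take Lima-Riga (9); add Riga.
Step 3: frontier [Lima-Paris 10, Lagos-Lima 11, Lima-Sofia 16, Paris-Riga 2, Lagos-Riga 7, Cairo-Riga 11, Riga-Sofia 16, Seoul-Sofia 16] → take Paris-Riga (2); add Paris.
Step 4: frontier [Lagos-Lima 11, Lima-Sofia 16, Lagos-Paris 8, Lagos-Riga 7, Cairo-Riga 11, Riga-Sofia 16, Seoul-Sofia 16] → take Lagos-Riga (7); add Lagos.
Step 5: frontier [Cairo-Lagos 1, Lagos-Sofia 10, Lima-Sofia 16, Cairo-Riga 11, Riga-Sofia 16, Seoul-Sofia 16] → take Cairo-Lagos (1); add Cairo.
Step 6: frontier [Lagos-Sofia 10, Lima-Sofia 16, Riga-Sofia 16, Seoul-Sofia 16] → take Lagos-Sofia (10); add Sofia.
Vertex order: Seoul, Lima, Riga, Paris, Lagos, Cairo, Sofia. The 5th vertex is Lagos.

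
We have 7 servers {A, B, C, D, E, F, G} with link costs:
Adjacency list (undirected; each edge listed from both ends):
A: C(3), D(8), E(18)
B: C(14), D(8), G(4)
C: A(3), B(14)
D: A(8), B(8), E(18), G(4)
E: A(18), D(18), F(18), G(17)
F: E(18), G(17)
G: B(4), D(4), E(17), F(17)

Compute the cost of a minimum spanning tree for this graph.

Prim, starting at F.
Step 1: cheapest edge leaving the tree is F G (17); add G.
Step 2: cheapest edge leaving the tree is B G (4); add B.
Step 3: cheapest edge leaving the tree is D G (4); add D.
Step 4: cheapest edge leaving the tree is A D (8); add A.
Step 5: cheapest edge leaving the tree is A C (3); add C.
Step 6: cheapest edge leaving the tree is E G (17); add E.
MST edges: F G, B G, D G, A D, A C, E G; total weight 17+4+4+8+3+17 = 53.

53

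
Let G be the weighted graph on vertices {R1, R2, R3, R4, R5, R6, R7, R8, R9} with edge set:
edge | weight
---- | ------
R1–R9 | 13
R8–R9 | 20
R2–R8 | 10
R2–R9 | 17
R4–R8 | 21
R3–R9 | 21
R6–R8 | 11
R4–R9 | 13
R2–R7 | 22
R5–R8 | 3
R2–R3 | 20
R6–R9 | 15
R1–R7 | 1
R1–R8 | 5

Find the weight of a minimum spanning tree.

Kruskal's algorithm — process edges by increasing weight (ties by edge label):
R1–R7 (1): add — endpoints in different components.
R5–R8 (3): add — endpoints in different components.
R1–R8 (5): add — endpoints in different components.
R2–R8 (10): add — endpoints in different components.
R6–R8 (11): add — endpoints in different components.
R1–R9 (13): add — endpoints in different components.
R4–R9 (13): add — endpoints in different components.
R6–R9 (15): skip — R9 and R6 already connected.
R2–R9 (17): skip — R2 and R9 already connected.
R2–R3 (20): add — endpoints in different components.
MST edges: R1–R7, R5–R8, R1–R8, R2–R8, R6–R8, R1–R9, R4–R9, R2–R3; total weight 1+3+5+10+11+13+13+20 = 76.

76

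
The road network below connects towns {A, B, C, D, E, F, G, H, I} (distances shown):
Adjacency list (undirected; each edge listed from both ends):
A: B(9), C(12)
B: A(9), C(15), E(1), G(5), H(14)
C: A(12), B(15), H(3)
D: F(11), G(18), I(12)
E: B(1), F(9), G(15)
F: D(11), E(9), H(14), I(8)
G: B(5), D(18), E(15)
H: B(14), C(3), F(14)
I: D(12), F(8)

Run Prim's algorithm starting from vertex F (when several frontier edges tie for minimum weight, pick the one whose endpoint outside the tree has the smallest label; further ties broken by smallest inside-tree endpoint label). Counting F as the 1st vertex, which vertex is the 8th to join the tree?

Prim's algorithm from F:
Step 1: cheapest edge leaving the tree is F—I (8); add I.
Step 2: cheapest edge leaving the tree is E—F (9); add E.
Step 3: cheapest edge leaving the tree is B—E (1); add B.
Step 4: cheapest edge leaving the tree is B—G (5); add G.
Step 5: cheapest edge leaving the tree is A—B (9); add A.
Step 6: cheapest edge leaving the tree is D—F (11); add D.
Step 7: cheapest edge leaving the tree is A—C (12); add C.
Step 8: cheapest edge leaving the tree is C—H (3); add H.
Vertex order: F, I, E, B, G, A, D, C, H. The 8th vertex is C.

C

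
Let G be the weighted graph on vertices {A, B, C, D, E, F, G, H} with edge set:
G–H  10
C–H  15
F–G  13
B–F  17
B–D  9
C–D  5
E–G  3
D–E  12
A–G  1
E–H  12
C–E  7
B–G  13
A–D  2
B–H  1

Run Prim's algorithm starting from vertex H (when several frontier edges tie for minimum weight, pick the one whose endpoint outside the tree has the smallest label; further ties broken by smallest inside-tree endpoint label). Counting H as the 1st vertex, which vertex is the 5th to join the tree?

Prim, starting at H.
Step 1: cheapest edge leaving the tree is B–H (1); add B.
Step 2: cheapest edge leaving the tree is B–D (9); add D.
Step 3: cheapest edge leaving the tree is A–D (2); add A.
Step 4: cheapest edge leaving the tree is A–G (1); add G.
Step 5: cheapest edge leaving the tree is E–G (3); add E.
Step 6: cheapest edge leaving the tree is C–D (5); add C.
Step 7: cheapest edge leaving the tree is F–G (13); add F.
Vertex order: H, B, D, A, G, E, C, F. The 5th vertex is G.

G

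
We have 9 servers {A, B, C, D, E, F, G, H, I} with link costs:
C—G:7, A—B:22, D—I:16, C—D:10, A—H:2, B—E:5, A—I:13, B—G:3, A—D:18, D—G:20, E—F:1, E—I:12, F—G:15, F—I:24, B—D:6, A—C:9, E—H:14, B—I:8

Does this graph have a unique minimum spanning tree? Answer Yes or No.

Kruskal's algorithm — process edges by increasing weight (ties by edge label):
E—F (1): add — endpoints in different components.
A—H (2): add — endpoints in different components.
B—G (3): add — endpoints in different components.
B—E (5): add — endpoints in different components.
B—D (6): add — endpoints in different components.
C—G (7): add — endpoints in different components.
B—I (8): add — endpoints in different components.
A—C (9): add — endpoints in different components.
Every non-tree edge has weight strictly greater than the heaviest edge on the tree path between its endpoints, so the MST is unique.

Yes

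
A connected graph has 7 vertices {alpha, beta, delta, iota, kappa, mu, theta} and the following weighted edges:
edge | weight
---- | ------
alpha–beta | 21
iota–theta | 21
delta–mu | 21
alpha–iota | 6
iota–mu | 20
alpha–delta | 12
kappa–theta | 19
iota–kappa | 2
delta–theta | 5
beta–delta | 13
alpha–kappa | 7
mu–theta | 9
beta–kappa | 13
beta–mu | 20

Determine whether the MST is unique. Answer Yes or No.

Sort edges by weight, then run Kruskal:
iota–kappa (2): add. Components now {alpha} {iota,kappa} {delta} {theta} {mu} {beta}
delta–theta (5): add. Components now {alpha} {iota,kappa} {delta,theta} {mu} {beta}
alpha–iota (6): add. Components now {alpha,iota,kappa} {delta,theta} {mu} {beta}
alpha–kappa (7): skip — alpha and kappa already connected.
mu–theta (9): add. Components now {alpha,iota,kappa} {delta,mu,theta} {beta}
alpha–delta (12): add. Components now {alpha,delta,iota,kappa,mu,theta} {beta}
beta–delta (13): add. Components now {alpha,beta,delta,iota,kappa,mu,theta}
Non-tree edge beta–kappa has weight 13, equal to the heaviest edge on its tree cycle — swapping gives another MST of the same weight. Not unique.

No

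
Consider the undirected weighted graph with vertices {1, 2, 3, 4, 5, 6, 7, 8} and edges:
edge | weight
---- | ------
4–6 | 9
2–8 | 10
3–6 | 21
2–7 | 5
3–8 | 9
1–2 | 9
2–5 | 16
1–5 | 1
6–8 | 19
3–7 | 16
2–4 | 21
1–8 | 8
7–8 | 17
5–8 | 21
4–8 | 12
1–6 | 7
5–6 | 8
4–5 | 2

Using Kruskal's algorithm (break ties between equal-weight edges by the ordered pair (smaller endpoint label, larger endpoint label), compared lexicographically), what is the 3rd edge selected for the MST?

2-7

Kruskal: consider edges lightest-first.
1–5 (1): add — endpoints in different components.
4–5 (2): add — endpoints in different components.
2–7 (5): add — endpoints in different components.
1–6 (7): add — endpoints in different components.
1–8 (8): add — endpoints in different components.
5–6 (8): skip — 5 and 6 already connected.
1–2 (9): add — endpoints in different components.
3–8 (9): add — endpoints in different components.
The 3rd edge added is 2–7.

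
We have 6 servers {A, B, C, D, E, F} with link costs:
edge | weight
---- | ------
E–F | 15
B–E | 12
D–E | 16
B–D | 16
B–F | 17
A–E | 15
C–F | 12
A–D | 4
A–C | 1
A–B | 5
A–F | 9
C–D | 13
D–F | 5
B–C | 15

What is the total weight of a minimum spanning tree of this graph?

Kruskal: consider edges lightest-first.
A–C (1): add — endpoints in different components.
A–D (4): add — endpoints in different components.
A–B (5): add — endpoints in different components.
D–F (5): add — endpoints in different components.
A–F (9): skip — A and F already connected.
B–E (12): add — endpoints in different components.
MST edges: A–C, A–D, A–B, D–F, B–E; total weight 1+4+5+5+12 = 27.

27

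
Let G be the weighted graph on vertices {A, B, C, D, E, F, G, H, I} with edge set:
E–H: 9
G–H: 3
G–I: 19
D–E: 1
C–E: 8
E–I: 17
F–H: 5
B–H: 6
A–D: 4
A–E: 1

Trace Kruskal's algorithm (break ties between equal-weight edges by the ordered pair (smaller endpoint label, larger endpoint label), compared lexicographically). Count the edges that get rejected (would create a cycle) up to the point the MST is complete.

Kruskal's algorithm — process edges by increasing weight (ties by edge label):
A–E (1): add — endpoints in different components.
D–E (1): add — endpoints in different components.
G–H (3): add — endpoints in different components.
A–D (4): skip — A and D already connected.
F–H (5): add — endpoints in different components.
B–H (6): add — endpoints in different components.
C–E (8): add — endpoints in different components.
E–H (9): add — endpoints in different components.
E–I (17): add — endpoints in different components.
Edges rejected before the tree was complete: 1.

1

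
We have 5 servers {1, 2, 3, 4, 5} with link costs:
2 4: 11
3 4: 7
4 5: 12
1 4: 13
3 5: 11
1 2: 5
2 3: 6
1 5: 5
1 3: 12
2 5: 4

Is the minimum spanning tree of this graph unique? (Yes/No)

Kruskal: consider edges lightest-first.
2 5 (4): add. Components now {1} {2,5} {3} {4}
1 2 (5): add. Components now {1,2,5} {3} {4}
1 5 (5): skip — 1 and 5 already connected.
2 3 (6): add. Components now {1,2,3,5} {4}
3 4 (7): add. Components now {1,2,3,4,5}
Non-tree edge 1 5 has weight 5, equal to the heaviest edge on its tree cycle — swapping gives another MST of the same weight. Not unique.

No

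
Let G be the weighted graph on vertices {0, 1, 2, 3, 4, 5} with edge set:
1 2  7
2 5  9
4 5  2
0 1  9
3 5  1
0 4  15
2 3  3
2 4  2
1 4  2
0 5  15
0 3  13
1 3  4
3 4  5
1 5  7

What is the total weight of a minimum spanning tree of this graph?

16

Kruskal: consider edges lightest-first.
3 5 (1): add — endpoints in different components.
1 4 (2): add — endpoints in different components.
2 4 (2): add — endpoints in different components.
4 5 (2): add — endpoints in different components.
2 3 (3): skip — 2 and 3 already connected.
1 3 (4): skip — 1 and 3 already connected.
3 4 (5): skip — 3 and 4 already connected.
1 2 (7): skip — 1 and 2 already connected.
1 5 (7): skip — 1 and 5 already connected.
0 1 (9): add — endpoints in different components.
MST edges: 3 5, 1 4, 2 4, 4 5, 0 1; total weight 1+2+2+2+9 = 16.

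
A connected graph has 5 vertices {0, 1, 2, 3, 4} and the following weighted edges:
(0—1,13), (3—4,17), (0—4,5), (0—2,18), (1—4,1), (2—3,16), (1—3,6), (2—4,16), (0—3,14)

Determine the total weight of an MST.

28

Grow the tree from 3 using Prim:
Step 1: cheapest edge leaving the tree is 1—3 (6); add 1.
Step 2: cheapest edge leaving the tree is 1—4 (1); add 4.
Step 3: cheapest edge leaving the tree is 0—4 (5); add 0.
Step 4: cheapest edge leaving the tree is 2—3 (16); add 2.
MST edges: 1—3, 1—4, 0—4, 2—3; total weight 6+1+5+16 = 28.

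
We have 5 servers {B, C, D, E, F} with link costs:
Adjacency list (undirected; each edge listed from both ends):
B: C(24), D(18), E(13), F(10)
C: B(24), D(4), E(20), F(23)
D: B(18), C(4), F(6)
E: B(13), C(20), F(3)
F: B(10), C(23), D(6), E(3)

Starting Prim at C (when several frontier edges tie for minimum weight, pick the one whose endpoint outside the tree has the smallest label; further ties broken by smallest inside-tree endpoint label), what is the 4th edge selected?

B-F

Grow the tree from C using Prim:
Step 1: frontier [C—D 4, C—E 20, C—F 23, B—C 24] → take C—D (4); add D.
Step 2: frontier [C—E 20, C—F 23, B—C 24, D—F 6, B—D 18] → take D—F (6); add F.
Step 3: frontier [C—E 20, B—C 24, B—D 18, E—F 3, B—F 10] → take E—F (3); add E.
Step 4: frontier [B—C 24, B—D 18, B—E 13, B—F 10] → take B—F (10); add B.
The 4th edge added is B—F.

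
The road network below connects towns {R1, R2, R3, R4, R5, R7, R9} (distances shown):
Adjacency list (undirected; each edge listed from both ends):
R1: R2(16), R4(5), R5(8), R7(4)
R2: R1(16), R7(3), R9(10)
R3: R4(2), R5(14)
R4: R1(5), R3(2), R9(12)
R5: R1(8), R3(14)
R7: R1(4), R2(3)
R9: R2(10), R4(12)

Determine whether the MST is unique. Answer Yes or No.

Sort edges by weight, then run Kruskal:
R3 R4 (2): add — endpoints in different components.
R2 R7 (3): add — endpoints in different components.
R1 R7 (4): add — endpoints in different components.
R1 R4 (5): add — endpoints in different components.
R1 R5 (8): add — endpoints in different components.
R2 R9 (10): add — endpoints in different components.
Every non-tree edge has weight strictly greater than the heaviest edge on the tree path between its endpoints, so the MST is unique.

Yes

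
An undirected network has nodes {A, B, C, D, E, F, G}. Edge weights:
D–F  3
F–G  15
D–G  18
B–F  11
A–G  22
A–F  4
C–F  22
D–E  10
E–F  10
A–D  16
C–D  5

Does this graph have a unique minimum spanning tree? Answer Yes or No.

No

Kruskal: consider edges lightest-first.
D–F (3): add — endpoints in different components.
A–F (4): add — endpoints in different components.
C–D (5): add — endpoints in different components.
D–E (10): add — endpoints in different components.
E–F (10): skip — E and F already connected.
B–F (11): add — endpoints in different components.
F–G (15): add — endpoints in different components.
Non-tree edge E–F has weight 10, equal to the heaviest edge on its tree cycle — swapping gives another MST of the same weight. Not unique.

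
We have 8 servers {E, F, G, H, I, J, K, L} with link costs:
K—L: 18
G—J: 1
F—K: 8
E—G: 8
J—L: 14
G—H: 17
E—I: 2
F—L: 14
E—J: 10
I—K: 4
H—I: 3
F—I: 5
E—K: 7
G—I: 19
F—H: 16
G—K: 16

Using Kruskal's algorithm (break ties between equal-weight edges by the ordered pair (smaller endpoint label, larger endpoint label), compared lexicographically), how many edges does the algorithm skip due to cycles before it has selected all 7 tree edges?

3

Kruskal: consider edges lightest-first.
G—J (1): add — endpoints in different components.
E—I (2): add — endpoints in different components.
H—I (3): add — endpoints in different components.
I—K (4): add — endpoints in different components.
F—I (5): add — endpoints in different components.
E—K (7): skip — E and K already connected.
E—G (8): add — endpoints in different components.
F—K (8): skip — F and K already connected.
E—J (10): skip — E and J already connected.
F—L (14): add — endpoints in different components.
Edges rejected before the tree was complete: 3.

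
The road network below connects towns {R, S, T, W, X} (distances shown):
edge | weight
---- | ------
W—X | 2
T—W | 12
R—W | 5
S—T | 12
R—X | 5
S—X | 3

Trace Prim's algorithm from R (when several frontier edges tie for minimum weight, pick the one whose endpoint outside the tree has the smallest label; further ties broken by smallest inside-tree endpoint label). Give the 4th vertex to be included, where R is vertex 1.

S

Prim's algorithm from R:
Step 1: frontier [R—W 5, R—X 5] → take R—W (5); add W.
Step 2: frontier [R—X 5, W—X 2, T—W 12] → take W—X (2); add X.
Step 3: frontier [T—W 12, S—X 3] → take S—X (3); add S.
Step 4: frontier [S—T 12, T—W 12] → take S—T (12); add T.
Vertex order: R, W, X, S, T. The 4th vertex is S.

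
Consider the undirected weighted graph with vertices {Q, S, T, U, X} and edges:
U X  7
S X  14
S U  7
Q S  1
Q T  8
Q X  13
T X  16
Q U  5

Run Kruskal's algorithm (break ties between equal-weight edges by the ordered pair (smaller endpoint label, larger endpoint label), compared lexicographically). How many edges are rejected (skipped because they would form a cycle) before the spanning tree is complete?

Kruskal's algorithm — process edges by increasing weight (ties by edge label):
Q S (1): add. Components now {Q,S} {U} {T} {X}
Q U (5): add. Components now {Q,S,U} {T} {X}
S U (7): skip — U and S already connected.
U X (7): add. Components now {Q,S,U,X} {T}
Q T (8): add. Components now {Q,S,T,U,X}
Edges rejected before the tree was complete: 1.

1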